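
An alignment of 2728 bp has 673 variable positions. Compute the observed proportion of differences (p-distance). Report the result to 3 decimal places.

0.247

p = 673/2728 = 0.246700… ≈ 0.247 (to 3 d.p.).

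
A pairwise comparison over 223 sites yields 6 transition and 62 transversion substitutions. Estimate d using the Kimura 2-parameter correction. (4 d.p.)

P = 6/223 ≈ 0.026906 and Q = 62/223 ≈ 0.278027.
Under the Kimura two-parameter model, d = −½ ln(1 − 2P − Q) − ¼ ln(1 − 2Q).
1 − 2P − Q = 0.668161, giving −½ ln(0.668161) = 0.201613.
1 − 2Q = 0.443946, giving −¼ ln(0.443946) = 0.203013.
d = 0.201613 + 0.203013 = 0.404626.

0.4046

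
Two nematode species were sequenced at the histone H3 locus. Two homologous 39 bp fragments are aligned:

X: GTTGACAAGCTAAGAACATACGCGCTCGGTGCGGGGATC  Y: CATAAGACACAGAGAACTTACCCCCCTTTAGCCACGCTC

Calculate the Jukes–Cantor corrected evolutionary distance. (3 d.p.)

0.863

The sequences differ at 20 of 39 sites, so p = 20/39 ≈ 0.512821.
d = −(3/4) ln(1 − 4p/3) = −0.75 ln(1 − 0.683761) = −0.75 ln(0.316239)
  = −0.75 × (-1.151257) = 0.863443 substitutions/site.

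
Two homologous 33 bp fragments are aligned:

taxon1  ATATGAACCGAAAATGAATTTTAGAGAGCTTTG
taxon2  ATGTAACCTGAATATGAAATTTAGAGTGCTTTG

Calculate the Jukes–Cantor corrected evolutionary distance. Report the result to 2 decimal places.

0.25

The sequences differ at 7 of 33 sites (3, 5, 7, 9, 13, 19, 27), so p = 7/33 ≈ 0.212121.
d = −(3/4) ln(1 − 4p/3) = −0.75 ln(1 − 0.282828) = −0.75 ln(0.717172)
  = −0.75 × (-0.332440) = 0.249330 substitutions/site.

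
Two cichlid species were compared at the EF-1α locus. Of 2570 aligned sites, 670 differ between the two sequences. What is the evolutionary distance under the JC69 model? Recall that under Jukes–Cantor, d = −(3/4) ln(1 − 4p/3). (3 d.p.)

0.320

p = 670/2570 ≈ 0.2607.
d = −(3/4) ln(1 − 4p/3) = −0.75 ln(1 − 0.3476) = −0.75 ln(0.6524)
  = −0.75 × (-0.427097) = 0.320323 substitutions/site.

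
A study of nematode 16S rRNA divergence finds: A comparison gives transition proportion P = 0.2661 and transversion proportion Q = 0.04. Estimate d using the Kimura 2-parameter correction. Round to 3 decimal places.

Under the Kimura two-parameter model, d = −½ ln(1 − 2P − Q) − ¼ ln(1 − 2Q).
1 − 2P − Q = 0.4278, giving −½ ln(0.4278) = 0.424550.
1 − 2Q = 0.92, giving −¼ ln(0.92) = 0.020845.
d = 0.424550 + 0.020845 = 0.445395.

0.445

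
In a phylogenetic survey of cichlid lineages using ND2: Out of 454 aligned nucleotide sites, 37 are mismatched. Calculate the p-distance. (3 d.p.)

p = 37/454 = 0.081497… ≈ 0.081 (to 3 d.p.).

0.081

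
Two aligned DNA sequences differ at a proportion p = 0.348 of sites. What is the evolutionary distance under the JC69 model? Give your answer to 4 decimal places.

d = −(3/4) ln(1 − 4p/3) = −0.75 ln(1 − 0.464) = −0.75 ln(0.536)
  = −0.75 × (-0.623621) = 0.467716 substitutions/site.

0.4677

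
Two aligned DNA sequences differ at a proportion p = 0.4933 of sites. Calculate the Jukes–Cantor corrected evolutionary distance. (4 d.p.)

d = −(3/4) ln(1 − 4p/3) = −0.75 ln(1 − 0.657733) = −0.75 ln(0.342267)
  = −0.75 × (-1.072164) = 0.804123 substitutions/site.

0.8041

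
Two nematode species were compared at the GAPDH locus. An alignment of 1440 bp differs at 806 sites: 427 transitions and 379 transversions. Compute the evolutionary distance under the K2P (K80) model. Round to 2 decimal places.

1.16

P = 427/1440 ≈ 0.296528 and Q = 379/1440 ≈ 0.263194.
Under the Kimura two-parameter model, d = −½ ln(1 − 2P − Q) − ¼ ln(1 − 2Q).
1 − 2P − Q = 0.14375, giving −½ ln(0.14375) = 0.969840.
1 − 2Q = 0.473612, giving −¼ ln(0.473612) = 0.186842.
d = 0.969840 + 0.186842 = 1.156682.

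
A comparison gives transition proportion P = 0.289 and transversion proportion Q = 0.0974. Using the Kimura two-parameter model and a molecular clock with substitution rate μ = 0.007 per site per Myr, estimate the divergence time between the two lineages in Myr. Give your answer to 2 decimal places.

44.05

Under the Kimura two-parameter model, d = −½ ln(1 − 2P − Q) − ¼ ln(1 − 2Q).
1 − 2P − Q = 0.3246, giving −½ ln(0.3246) = 0.562581.
1 − 2Q = 0.8052, giving −¼ ln(0.8052) = 0.054166.
d = 0.562581 + 0.054166 = 0.616747.
Under a molecular clock d = 2μt, so t = d/(2μ) = 0.616747 / (2 × 0.007) = 44.05 Myr.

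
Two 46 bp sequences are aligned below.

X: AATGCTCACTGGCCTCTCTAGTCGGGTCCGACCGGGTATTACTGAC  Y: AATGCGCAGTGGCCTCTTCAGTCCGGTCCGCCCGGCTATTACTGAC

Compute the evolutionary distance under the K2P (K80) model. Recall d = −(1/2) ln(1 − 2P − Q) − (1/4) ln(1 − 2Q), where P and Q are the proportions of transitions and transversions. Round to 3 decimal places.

0.170

Of 46 sites, 2 differences are transitions and 5 are transversions, so P = 2/46 ≈ 0.043478 and Q = 5/46 ≈ 0.108696.
Under the Kimura two-parameter model, d = −½ ln(1 − 2P − Q) − ¼ ln(1 − 2Q).
1 − 2P − Q = 0.804348, giving −½ ln(0.804348) = 0.108862.
1 − 2Q = 0.782608, giving −¼ ln(0.782608) = 0.061281.
d = 0.108862 + 0.061281 = 0.170143.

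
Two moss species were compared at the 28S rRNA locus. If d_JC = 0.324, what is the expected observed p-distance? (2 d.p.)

p = (3/4)(1 − e^(−4d/3)) = 0.75 × (1 − e^(-0.432)) = 0.75 × (1 − 0.649209) = 0.263093.

0.26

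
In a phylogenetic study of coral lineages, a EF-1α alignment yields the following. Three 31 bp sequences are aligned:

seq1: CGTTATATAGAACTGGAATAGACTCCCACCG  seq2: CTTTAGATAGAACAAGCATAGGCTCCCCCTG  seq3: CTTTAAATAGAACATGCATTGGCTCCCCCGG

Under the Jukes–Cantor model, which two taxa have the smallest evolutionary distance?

seq2 and seq3

seq1–seq2: 8/31 differ, p = 0.258, d = 0.316.
seq1–seq3: 9/31 differ, p = 0.290, d = 0.367.
seq2–seq3: 4/31 differ, p = 0.129, d = 0.142.
The smallest distance is between seq2 and seq3.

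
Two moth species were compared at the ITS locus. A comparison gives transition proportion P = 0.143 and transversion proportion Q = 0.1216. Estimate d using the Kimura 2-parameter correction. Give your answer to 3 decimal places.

0.331

Under the Kimura two-parameter model, d = −½ ln(1 − 2P − Q) − ¼ ln(1 − 2Q).
1 − 2P − Q = 0.5924, giving −½ ln(0.5924) = 0.261787.
1 − 2Q = 0.7568, giving −¼ ln(0.7568) = 0.069664.
d = 0.261787 + 0.069664 = 0.331451.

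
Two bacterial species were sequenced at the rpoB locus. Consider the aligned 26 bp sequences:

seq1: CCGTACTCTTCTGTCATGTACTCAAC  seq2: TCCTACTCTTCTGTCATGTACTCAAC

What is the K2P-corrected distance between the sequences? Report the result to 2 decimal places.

0.08

Of 26 sites, 1 differences are transitions and 1 are transversions, so P = 1/26 ≈ 0.038462 and Q = 1/26 ≈ 0.038462.
Under the Kimura two-parameter model, d = −½ ln(1 − 2P − Q) − ¼ ln(1 − 2Q).
1 − 2P − Q = 0.884614, giving −½ ln(0.884614) = 0.061302.
1 − 2Q = 0.923076, giving −¼ ln(0.923076) = 0.020011.
d = 0.061302 + 0.020011 = 0.081313.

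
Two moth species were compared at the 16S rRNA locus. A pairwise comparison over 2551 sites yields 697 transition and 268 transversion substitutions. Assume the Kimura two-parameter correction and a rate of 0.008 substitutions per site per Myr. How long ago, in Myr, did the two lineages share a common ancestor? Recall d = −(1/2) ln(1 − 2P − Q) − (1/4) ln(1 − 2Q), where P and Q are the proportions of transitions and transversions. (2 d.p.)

P = 697/2551 ≈ 0.273226 and Q = 268/2551 ≈ 0.105057.
Under the Kimura two-parameter model, d = −½ ln(1 − 2P − Q) − ¼ ln(1 − 2Q).
1 − 2P − Q = 0.348491, giving −½ ln(0.348491) = 0.527071.
1 − 2Q = 0.789886, giving −¼ ln(0.789886) = 0.058967.
d = 0.527071 + 0.058967 = 0.586038.
Under a molecular clock d = 2μt, so t = d/(2μ) = 0.586038 / (2 × 0.008) = 36.63 Myr.

36.63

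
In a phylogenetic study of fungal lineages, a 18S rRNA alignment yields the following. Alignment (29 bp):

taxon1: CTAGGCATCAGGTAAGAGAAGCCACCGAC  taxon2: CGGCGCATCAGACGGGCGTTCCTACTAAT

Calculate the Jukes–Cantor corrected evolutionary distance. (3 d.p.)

0.878

The sequences differ at 15 of 29 sites, so p = 15/29 ≈ 0.517241.
d = −(3/4) ln(1 − 4p/3) = −0.75 ln(1 − 0.689655) = −0.75 ln(0.310345)
  = −0.75 × (-1.170071) = 0.877553 substitutions/site.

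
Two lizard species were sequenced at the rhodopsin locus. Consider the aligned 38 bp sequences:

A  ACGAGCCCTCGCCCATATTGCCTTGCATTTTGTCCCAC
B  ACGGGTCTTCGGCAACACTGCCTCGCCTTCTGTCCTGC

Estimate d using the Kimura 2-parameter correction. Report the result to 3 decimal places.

Of 38 sites, 9 differences are transitions and 3 are transversions, so P = 9/38 ≈ 0.236842 and Q = 3/38 ≈ 0.078947.
Under the Kimura two-parameter model, d = −½ ln(1 − 2P − Q) − ¼ ln(1 − 2Q).
1 − 2P − Q = 0.447369, giving −½ ln(0.447369) = 0.402186.
1 − 2Q = 0.842106, giving −¼ ln(0.842106) = 0.042962.
d = 0.402186 + 0.042962 = 0.445148.

0.445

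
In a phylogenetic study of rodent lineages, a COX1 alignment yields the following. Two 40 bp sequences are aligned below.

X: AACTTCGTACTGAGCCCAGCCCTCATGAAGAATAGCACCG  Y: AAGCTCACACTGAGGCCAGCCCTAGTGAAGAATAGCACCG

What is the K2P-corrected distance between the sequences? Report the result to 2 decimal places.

0.20

Of 40 sites, 4 differences are transitions and 3 are transversions, so P = 4/40 = 0.1 and Q = 3/40 = 0.075.
Under the Kimura two-parameter model, d = −½ ln(1 − 2P − Q) − ¼ ln(1 − 2Q).
1 − 2P − Q = 0.725, giving −½ ln(0.725) = 0.160792.
1 − 2Q = 0.85, giving −¼ ln(0.85) = 0.040630.
d = 0.160792 + 0.040630 = 0.201422.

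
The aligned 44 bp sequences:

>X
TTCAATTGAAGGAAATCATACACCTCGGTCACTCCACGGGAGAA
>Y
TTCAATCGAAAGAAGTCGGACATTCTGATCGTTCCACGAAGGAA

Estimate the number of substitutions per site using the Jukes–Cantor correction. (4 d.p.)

The sequences differ at 15 of 44 sites, so p = 15/44 ≈ 0.340909.
d = −(3/4) ln(1 − 4p/3) = −0.75 ln(1 − 0.454545) = −0.75 ln(0.545455)
  = −0.75 × (-0.606135) = 0.454601 substitutions/site.

0.4546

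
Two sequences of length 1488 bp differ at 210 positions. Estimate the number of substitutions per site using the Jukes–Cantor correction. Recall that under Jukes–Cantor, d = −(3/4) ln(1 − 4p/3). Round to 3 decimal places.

p = 210/1488 ≈ 0.141129.
d = −(3/4) ln(1 − 4p/3) = −0.75 ln(1 − 0.188172) = −0.75 ln(0.811828)
  = −0.75 × (-0.208467) = 0.156350 substitutions/site.

0.156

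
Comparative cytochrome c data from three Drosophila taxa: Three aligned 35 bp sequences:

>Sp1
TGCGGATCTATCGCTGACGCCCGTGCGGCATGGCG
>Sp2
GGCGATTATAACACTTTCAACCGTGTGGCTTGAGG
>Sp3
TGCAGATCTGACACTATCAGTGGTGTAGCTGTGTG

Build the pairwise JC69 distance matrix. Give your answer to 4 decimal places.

Sp1–Sp2: 14/35 sites differ → p = 0.4, d = −0.75 ln(1 − 0.533333) = 0.571605 ≈ 0.5716.
Sp1–Sp3: 16/35 sites differ → p ≈ 0.457143, d = −0.75 ln(1 − 0.609524) = 0.705292 ≈ 0.7053.
Sp2–Sp3: 15/35 sites differ → p ≈ 0.428571, d = −0.75 ln(1 − 0.571428) = 0.635472 ≈ 0.6355.

d(Sp1,Sp2) = 0.5716, d(Sp1,Sp3) = 0.7053, d(Sp2,Sp3) = 0.6355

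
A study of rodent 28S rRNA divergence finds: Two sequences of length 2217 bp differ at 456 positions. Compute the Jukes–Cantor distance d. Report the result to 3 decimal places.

0.240

p = 456/2217 ≈ 0.205683.
d = −(3/4) ln(1 − 4p/3) = −0.75 ln(1 − 0.274244) = −0.75 ln(0.725756)
  = −0.75 × (-0.320541) = 0.240406 substitutions/site.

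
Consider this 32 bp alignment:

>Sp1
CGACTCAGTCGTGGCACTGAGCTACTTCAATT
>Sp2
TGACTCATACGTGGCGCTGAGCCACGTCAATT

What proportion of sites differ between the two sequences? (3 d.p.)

0.188

The sequences differ at 6 of 32 positions (sites 1, 8, 9, 16, 23, 26).
p = 6/32 = 0.1875 ≈ 0.188 (to 3 d.p.).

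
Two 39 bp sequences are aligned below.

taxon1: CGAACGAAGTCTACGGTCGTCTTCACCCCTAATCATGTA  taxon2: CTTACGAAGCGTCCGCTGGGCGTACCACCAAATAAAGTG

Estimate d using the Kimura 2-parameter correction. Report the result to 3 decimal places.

0.626

Of 39 sites, 2 differences are transitions and 14 are transversions, so P = 2/39 ≈ 0.051282 and Q = 14/39 ≈ 0.358974.
Under the Kimura two-parameter model, d = −½ ln(1 − 2P − Q) − ¼ ln(1 − 2Q).
1 − 2P − Q = 0.538462, giving −½ ln(0.538462) = 0.309519.
1 − 2Q = 0.282052, giving −¼ ln(0.282052) = 0.316416.
d = 0.309519 + 0.316416 = 0.625935.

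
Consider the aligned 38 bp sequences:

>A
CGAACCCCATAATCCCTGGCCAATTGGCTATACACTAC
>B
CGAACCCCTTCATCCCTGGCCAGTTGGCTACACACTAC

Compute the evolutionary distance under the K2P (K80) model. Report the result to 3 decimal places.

0.114

Of 38 sites, 2 differences are transitions and 2 are transversions, so P = 2/38 ≈ 0.052632 and Q = 2/38 ≈ 0.052632.
Under the Kimura two-parameter model, d = −½ ln(1 − 2P − Q) − ¼ ln(1 − 2Q).
1 − 2P − Q = 0.842104, giving −½ ln(0.842104) = 0.085926.
1 − 2Q = 0.894736, giving −¼ ln(0.894736) = 0.027807.
d = 0.085926 + 0.027807 = 0.113733.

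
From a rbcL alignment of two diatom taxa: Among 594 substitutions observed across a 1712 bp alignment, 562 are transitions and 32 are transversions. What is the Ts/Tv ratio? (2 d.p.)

R = 562/32 = 17.5625 ≈ 17.56 (to 2 d.p.).

17.56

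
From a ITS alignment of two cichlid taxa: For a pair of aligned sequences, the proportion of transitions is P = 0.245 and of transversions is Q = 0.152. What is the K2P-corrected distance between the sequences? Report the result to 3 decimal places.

Under the Kimura two-parameter model, d = −½ ln(1 − 2P − Q) − ¼ ln(1 − 2Q).
1 − 2P − Q = 0.358, giving −½ ln(0.358) = 0.513611.
1 − 2Q = 0.696, giving −¼ ln(0.696) = 0.090601.
d = 0.513611 + 0.090601 = 0.604212.

0.604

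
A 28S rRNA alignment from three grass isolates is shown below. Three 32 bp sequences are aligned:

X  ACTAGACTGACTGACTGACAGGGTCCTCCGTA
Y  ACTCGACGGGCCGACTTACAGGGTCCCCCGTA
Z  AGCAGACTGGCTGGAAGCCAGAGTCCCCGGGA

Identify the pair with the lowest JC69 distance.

X–Y: 6/32 differ, p = 0.188, d = 0.216.
X–Z: 11/32 differ, p = 0.344, d = 0.460.
Y–Z: 13/32 differ, p = 0.406, d = 0.585.
The smallest distance is between X and Y.

X and Y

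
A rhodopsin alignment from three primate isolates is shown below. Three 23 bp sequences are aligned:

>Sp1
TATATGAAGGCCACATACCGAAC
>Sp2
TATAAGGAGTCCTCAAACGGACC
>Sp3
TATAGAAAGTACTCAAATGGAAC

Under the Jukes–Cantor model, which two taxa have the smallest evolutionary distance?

Sp2 and Sp3

Sp1–Sp2: 7/23 differ, p = 0.304, d = 0.390.
Sp1–Sp3: 8/23 differ, p = 0.348, d = 0.467.
Sp2–Sp3: 6/23 differ, p = 0.261, d = 0.321.
The smallest distance is between Sp2 and Sp3.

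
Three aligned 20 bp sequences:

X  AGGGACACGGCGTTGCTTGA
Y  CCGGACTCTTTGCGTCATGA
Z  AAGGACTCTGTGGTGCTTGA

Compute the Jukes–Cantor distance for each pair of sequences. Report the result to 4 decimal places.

d(X,Y) = 0.8240, d(X,Z) = 0.3041, d(Y,Z) = 0.4715

X–Y: 10/20 sites differ → p = 0.5, d = −0.75 ln(1 − 0.666667) = 0.823960 ≈ 0.8240.
X–Z: 5/20 sites differ → p = 0.25, d = −0.75 ln(1 − 0.333333) = 0.304098 ≈ 0.3041.
Y–Z: 7/20 sites differ → p = 0.35, d = −0.75 ln(1 − 0.466667) = 0.471457 ≈ 0.4715.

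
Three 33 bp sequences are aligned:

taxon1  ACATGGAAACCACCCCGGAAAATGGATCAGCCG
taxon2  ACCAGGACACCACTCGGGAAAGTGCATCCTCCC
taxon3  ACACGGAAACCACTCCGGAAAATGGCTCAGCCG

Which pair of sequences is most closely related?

taxon1 and taxon3

taxon1–taxon2: 10/33 differ, p = 0.303, d = 0.388.
taxon1–taxon3: 3/33 differ, p = 0.091, d = 0.097.
taxon2–taxon3: 10/33 differ, p = 0.303, d = 0.388.
The smallest distance is between taxon1 and taxon3.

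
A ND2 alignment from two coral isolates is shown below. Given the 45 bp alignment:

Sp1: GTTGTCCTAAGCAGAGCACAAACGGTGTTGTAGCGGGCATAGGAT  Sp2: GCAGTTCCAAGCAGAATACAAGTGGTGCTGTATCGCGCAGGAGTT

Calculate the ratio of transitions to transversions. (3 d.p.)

2.000

Transitions are A↔G and C↔T; transversions are all other mismatches.
Transitions: 10. Transversions: 5.
R = 10/5 = 2.000.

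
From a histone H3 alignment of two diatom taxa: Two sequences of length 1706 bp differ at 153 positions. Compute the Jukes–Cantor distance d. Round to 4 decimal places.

0.0955

p = 153/1706 ≈ 0.089683.
d = −(3/4) ln(1 − 4p/3) = −0.75 ln(1 − 0.119577) = −0.75 ln(0.880423)
  = −0.75 × (-0.127353) = 0.095515 substitutions/site.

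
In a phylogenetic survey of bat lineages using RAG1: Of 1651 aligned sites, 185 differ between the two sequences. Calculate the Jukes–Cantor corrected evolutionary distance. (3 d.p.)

p = 185/1651 ≈ 0.112053.
d = −(3/4) ln(1 − 4p/3) = −0.75 ln(1 − 0.149404) = −0.75 ln(0.850596)
  = −0.75 × (-0.161818) = 0.121364 substitutions/site.

0.121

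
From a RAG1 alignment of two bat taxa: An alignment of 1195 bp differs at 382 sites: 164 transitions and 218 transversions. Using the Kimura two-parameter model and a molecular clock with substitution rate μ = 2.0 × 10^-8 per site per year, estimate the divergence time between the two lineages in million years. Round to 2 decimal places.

10.47

P = 164/1195 ≈ 0.137238 and Q = 218/1195 ≈ 0.182427.
Under the Kimura two-parameter model, d = −½ ln(1 − 2P − Q) − ¼ ln(1 − 2Q).
1 − 2P − Q = 0.543097, giving −½ ln(0.543097) = 0.305234.
1 − 2Q = 0.635146, giving −¼ ln(0.635146) = 0.113475.
d = 0.305234 + 0.113475 = 0.418709.
Under a molecular clock d = 2μt, so t = d/(2μ) = 0.418709 / (2 × 2.0 × 10^-8) = 10.47 million years.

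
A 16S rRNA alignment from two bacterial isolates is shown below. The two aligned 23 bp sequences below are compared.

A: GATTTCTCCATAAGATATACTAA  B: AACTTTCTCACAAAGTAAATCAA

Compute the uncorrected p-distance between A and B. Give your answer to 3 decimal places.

The sequences differ at 11 of 23 positions.
p = 11/23 = 0.478260… ≈ 0.478 (to 3 d.p.).

0.478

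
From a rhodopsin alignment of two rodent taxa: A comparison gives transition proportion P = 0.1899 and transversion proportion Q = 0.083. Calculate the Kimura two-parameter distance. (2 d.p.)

Under the Kimura two-parameter model, d = −½ ln(1 − 2P − Q) − ¼ ln(1 − 2Q).
1 − 2P − Q = 0.5372, giving −½ ln(0.5372) = 0.310692.
1 − 2Q = 0.834, giving −¼ ln(0.834) = 0.045380.
d = 0.310692 + 0.045380 = 0.356072.

0.36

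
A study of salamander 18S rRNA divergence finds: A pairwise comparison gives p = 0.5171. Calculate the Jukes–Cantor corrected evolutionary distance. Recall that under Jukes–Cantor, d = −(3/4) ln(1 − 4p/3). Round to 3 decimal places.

0.877

d = −(3/4) ln(1 − 4p/3) = −0.75 ln(1 − 0.689467) = −0.75 ln(0.310533)
  = −0.75 × (-1.169465) = 0.877099 substitutions/site.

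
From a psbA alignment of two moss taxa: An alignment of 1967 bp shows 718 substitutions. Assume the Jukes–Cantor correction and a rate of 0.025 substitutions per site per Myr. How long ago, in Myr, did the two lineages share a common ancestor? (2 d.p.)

10.00

p = 718/1967 ≈ 0.365023.
d = −(3/4) ln(1 − 4p/3) = −0.75 ln(1 − 0.486697) = −0.75 ln(0.513303)
  = −0.75 × (-0.666889) = 0.500167 substitutions/site.
Under a molecular clock d = 2μt, so t = d/(2μ) = 0.500167 / (2 × 0.025) = 10.00 Myr.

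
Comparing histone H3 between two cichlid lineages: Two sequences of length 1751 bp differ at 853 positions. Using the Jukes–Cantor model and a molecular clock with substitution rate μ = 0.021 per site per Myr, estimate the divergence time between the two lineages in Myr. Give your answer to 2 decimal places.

p = 853/1751 ≈ 0.48715.
d = −(3/4) ln(1 − 4p/3) = −0.75 ln(1 − 0.649533) = −0.75 ln(0.350467)
  = −0.75 × (-1.048489) = 0.786367 substitutions/site.
Under a molecular clock d = 2μt, so t = d/(2μ) = 0.786367 / (2 × 0.021) = 18.72 Myr.

18.72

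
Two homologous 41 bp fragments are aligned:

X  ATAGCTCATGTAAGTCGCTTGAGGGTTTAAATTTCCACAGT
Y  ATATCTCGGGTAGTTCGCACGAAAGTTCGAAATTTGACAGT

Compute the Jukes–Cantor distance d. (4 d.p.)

0.4556

The sequences differ at 14 of 41 sites, so p = 14/41 ≈ 0.341463.
d = −(3/4) ln(1 − 4p/3) = −0.75 ln(1 − 0.455284) = −0.75 ln(0.544716)
  = −0.75 × (-0.607491) = 0.455618 substitutions/site.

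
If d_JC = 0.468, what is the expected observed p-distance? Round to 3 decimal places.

p = (3/4)(1 − e^(−4d/3)) = 0.75 × (1 − e^(-0.624)) = 0.75 × (1 − 0.535797) = 0.348152.

0.348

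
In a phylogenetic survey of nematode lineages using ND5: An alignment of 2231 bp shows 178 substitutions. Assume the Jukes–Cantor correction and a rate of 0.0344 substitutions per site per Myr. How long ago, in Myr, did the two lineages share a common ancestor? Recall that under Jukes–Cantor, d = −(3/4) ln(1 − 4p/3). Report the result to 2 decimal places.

1.23

p = 178/2231 ≈ 0.079785.
d = −(3/4) ln(1 − 4p/3) = −0.75 ln(1 − 0.10638) = −0.75 ln(0.89362)
  = −0.75 × (-0.112475) = 0.084356 substitutions/site.
Under a molecular clock d = 2μt, so t = d/(2μ) = 0.084356 / (2 × 0.0344) = 1.23 Myr.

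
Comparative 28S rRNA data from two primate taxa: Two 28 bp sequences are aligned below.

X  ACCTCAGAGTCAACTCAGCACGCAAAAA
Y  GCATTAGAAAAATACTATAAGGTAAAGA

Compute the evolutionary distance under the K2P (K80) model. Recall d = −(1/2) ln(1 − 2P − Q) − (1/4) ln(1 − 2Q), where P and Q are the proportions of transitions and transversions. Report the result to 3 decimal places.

Of 28 sites, 7 differences are transitions and 8 are transversions, so P = 7/28 = 0.25 and Q = 8/28 ≈ 0.285714.
Under the Kimura two-parameter model, d = −½ ln(1 − 2P − Q) − ¼ ln(1 − 2Q).
1 − 2P − Q = 0.214286, giving −½ ln(0.214286) = 0.770222.
1 − 2Q = 0.428572, giving −¼ ln(0.428572) = 0.211824.
d = 0.770222 + 0.211824 = 0.982046.

0.982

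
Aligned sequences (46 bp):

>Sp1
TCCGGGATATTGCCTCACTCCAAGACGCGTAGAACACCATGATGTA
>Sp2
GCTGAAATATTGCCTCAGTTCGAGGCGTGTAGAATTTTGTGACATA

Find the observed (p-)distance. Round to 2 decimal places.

The sequences differ at 16 of 46 positions.
p = 16/46 = 0.347826… ≈ 0.35 (to 2 d.p.).

0.35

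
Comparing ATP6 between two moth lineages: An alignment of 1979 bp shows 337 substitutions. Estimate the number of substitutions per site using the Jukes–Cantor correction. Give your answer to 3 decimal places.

0.193

p = 337/1979 ≈ 0.170288.
d = −(3/4) ln(1 − 4p/3) = −0.75 ln(1 − 0.227051) = −0.75 ln(0.772949)
  = −0.75 × (-0.257542) = 0.193157 substitutions/site.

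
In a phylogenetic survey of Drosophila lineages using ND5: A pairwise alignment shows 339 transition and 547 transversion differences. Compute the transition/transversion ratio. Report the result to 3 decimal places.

0.620

R = 339/547 = 0.619744… ≈ 0.620 (to 3 d.p.).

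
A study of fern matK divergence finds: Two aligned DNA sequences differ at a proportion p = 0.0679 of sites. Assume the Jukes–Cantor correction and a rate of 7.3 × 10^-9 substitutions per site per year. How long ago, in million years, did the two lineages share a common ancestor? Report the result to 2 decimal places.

4.87

d = −(3/4) ln(1 − 4p/3) = −0.75 ln(1 − 0.090533) = −0.75 ln(0.909467)
  = −0.75 × (-0.094897) = 0.071173 substitutions/site.
Under a molecular clock d = 2μt, so t = d/(2μ) = 0.071173 / (2 × 7.3 × 10^-9) = 4.87 million years.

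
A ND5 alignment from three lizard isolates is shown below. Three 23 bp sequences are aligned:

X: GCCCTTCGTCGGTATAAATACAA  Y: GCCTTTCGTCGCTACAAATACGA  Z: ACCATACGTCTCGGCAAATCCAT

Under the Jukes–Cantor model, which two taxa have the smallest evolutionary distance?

X–Y: 4/23 differ, p = 0.174, d = 0.198.
X–Z: 10/23 differ, p = 0.435, d = 0.650.
Y–Z: 9/23 differ, p = 0.391, d = 0.553.
The smallest distance is between X and Y.

X and Y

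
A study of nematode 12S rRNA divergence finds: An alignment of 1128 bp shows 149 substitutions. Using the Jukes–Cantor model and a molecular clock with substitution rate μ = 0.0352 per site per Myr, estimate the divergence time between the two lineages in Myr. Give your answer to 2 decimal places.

2.06

p = 149/1128 ≈ 0.132092.
d = −(3/4) ln(1 − 4p/3) = −0.75 ln(1 − 0.176123) = −0.75 ln(0.823877)
  = −0.75 × (-0.193734) = 0.145301 substitutions/site.
Under a molecular clock d = 2μt, so t = d/(2μ) = 0.145301 / (2 × 0.0352) = 2.06 Myr.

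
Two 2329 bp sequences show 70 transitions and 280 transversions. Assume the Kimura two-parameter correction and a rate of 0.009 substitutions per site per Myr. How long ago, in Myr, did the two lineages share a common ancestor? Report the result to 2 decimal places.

9.34

P = 70/2329 ≈ 0.030056 and Q = 280/2329 ≈ 0.120223.
Under the Kimura two-parameter model, d = −½ ln(1 − 2P − Q) − ¼ ln(1 − 2Q).
1 − 2P − Q = 0.819665, giving −½ ln(0.819665) = 0.099430.
1 − 2Q = 0.759554, giving −¼ ln(0.759554) = 0.068756.
d = 0.099430 + 0.068756 = 0.168186.
Under a molecular clock d = 2μt, so t = d/(2μ) = 0.168186 / (2 × 0.009) = 9.34 Myr.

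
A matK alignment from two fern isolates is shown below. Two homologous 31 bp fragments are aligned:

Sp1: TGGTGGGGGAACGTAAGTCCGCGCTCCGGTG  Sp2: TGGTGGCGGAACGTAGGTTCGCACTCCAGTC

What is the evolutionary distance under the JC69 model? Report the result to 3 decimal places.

0.224

The sequences differ at 6 of 31 sites (7, 16, 19, 23, 28, 31), so p = 6/31 ≈ 0.193548.
d = −(3/4) ln(1 − 4p/3) = −0.75 ln(1 − 0.258064) = −0.75 ln(0.741936)
  = −0.75 × (-0.298492) = 0.223869 substitutions/site.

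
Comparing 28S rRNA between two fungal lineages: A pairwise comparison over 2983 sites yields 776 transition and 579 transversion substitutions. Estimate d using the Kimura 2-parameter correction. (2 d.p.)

P = 776/2983 ≈ 0.260141 and Q = 579/2983 ≈ 0.1941.
Under the Kimura two-parameter model, d = −½ ln(1 − 2P − Q) − ¼ ln(1 − 2Q).
1 − 2P − Q = 0.285618, giving −½ ln(0.285618) = 0.626550.
1 − 2Q = 0.6118, giving −¼ ln(0.6118) = 0.122837.
d = 0.626550 + 0.122837 = 0.749387.

0.75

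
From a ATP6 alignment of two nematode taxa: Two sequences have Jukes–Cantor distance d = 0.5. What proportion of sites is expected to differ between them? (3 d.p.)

p = (3/4)(1 − e^(−4d/3)) = 0.75 × (1 − e^(-0.666667)) = 0.75 × (1 − 0.513417) = 0.364937.

0.365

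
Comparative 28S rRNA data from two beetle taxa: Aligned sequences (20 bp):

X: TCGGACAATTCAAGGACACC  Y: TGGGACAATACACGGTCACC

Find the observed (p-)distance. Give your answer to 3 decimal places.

0.200

The sequences differ at 4 of 20 positions (sites 2, 10, 13, 16).
p = 4/20 = 0.200.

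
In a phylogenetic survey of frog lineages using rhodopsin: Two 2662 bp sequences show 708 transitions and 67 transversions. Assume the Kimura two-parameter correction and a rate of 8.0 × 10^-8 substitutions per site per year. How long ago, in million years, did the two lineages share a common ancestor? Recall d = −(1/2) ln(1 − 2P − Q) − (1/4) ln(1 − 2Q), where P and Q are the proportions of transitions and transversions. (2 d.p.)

P = 708/2662 ≈ 0.265965 and Q = 67/2662 ≈ 0.025169.
Under the Kimura two-parameter model, d = −½ ln(1 − 2P − Q) − ¼ ln(1 − 2Q).
1 − 2P − Q = 0.442901, giving −½ ln(0.442901) = 0.407205.
1 − 2Q = 0.949662, giving −¼ ln(0.949662) = 0.012912.
d = 0.407205 + 0.012912 = 0.420117.
Under a molecular clock d = 2μt, so t = d/(2μ) = 0.420117 / (2 × 8.0 × 10^-8) = 2.63 million years.

2.63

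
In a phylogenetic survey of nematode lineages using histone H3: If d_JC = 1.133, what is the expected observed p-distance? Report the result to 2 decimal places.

0.58

p = (3/4)(1 − e^(−4d/3)) = 0.75 × (1 − e^(-1.510667)) = 0.75 × (1 − 0.220763) = 0.584428.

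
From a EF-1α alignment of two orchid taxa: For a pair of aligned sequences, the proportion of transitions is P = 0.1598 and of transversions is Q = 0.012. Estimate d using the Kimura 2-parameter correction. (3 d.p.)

0.208

Under the Kimura two-parameter model, d = −½ ln(1 − 2P − Q) − ¼ ln(1 − 2Q).
1 − 2P − Q = 0.6684, giving −½ ln(0.6684) = 0.201434.
1 − 2Q = 0.976, giving −¼ ln(0.976) = 0.006073.
d = 0.201434 + 0.006073 = 0.207507.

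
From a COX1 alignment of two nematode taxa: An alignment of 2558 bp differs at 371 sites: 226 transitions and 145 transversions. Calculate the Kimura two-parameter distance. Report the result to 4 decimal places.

0.1630

P = 226/2558 ≈ 0.08835 and Q = 145/2558 ≈ 0.056685.
Under the Kimura two-parameter model, d = −½ ln(1 − 2P − Q) − ¼ ln(1 − 2Q).
1 − 2P − Q = 0.766615, giving −½ ln(0.766615) = 0.132885.
1 − 2Q = 0.88663, giving −¼ ln(0.88663) = 0.030082.
d = 0.132885 + 0.030082 = 0.162967.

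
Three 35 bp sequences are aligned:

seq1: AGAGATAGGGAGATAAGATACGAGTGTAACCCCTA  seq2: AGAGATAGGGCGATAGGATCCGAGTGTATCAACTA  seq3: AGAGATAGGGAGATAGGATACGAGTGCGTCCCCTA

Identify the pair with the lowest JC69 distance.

seq1–seq2: 6/35 differ, p = 0.171, d = 0.195.
seq1–seq3: 4/35 differ, p = 0.114, d = 0.124.
seq2–seq3: 6/35 differ, p = 0.171, d = 0.195.
The smallest distance is between seq1 and seq3.

seq1 and seq3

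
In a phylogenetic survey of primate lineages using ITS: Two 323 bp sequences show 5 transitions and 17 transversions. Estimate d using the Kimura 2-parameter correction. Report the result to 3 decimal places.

0.071

P = 5/323 ≈ 0.01548 and Q = 17/323 ≈ 0.052632.
Under the Kimura two-parameter model, d = −½ ln(1 − 2P − Q) − ¼ ln(1 − 2Q).
1 − 2P − Q = 0.916408, giving −½ ln(0.916408) = 0.043647.
1 − 2Q = 0.894736, giving −¼ ln(0.894736) = 0.027807.
d = 0.043647 + 0.027807 = 0.071454.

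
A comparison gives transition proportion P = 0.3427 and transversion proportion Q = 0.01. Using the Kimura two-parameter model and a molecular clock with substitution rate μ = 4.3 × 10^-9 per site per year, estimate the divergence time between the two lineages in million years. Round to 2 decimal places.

69.70

Under the Kimura two-parameter model, d = −½ ln(1 − 2P − Q) − ¼ ln(1 − 2Q).
1 − 2P − Q = 0.3046, giving −½ ln(0.3046) = 0.594378.
1 − 2Q = 0.98, giving −¼ ln(0.98) = 0.005051.
d = 0.594378 + 0.005051 = 0.599429.
Under a molecular clock d = 2μt, so t = d/(2μ) = 0.599429 / (2 × 4.3 × 10^-9) = 69.70 million years.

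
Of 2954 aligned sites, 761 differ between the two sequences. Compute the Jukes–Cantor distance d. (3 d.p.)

0.316

p = 761/2954 ≈ 0.257617.
d = −(3/4) ln(1 − 4p/3) = −0.75 ln(1 − 0.343489) = −0.75 ln(0.656511)
  = −0.75 × (-0.420816) = 0.315612 substitutions/site.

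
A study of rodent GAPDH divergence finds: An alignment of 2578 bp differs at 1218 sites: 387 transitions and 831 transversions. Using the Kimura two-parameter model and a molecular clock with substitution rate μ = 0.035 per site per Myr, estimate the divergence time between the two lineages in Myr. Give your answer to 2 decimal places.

10.66

P = 387/2578 ≈ 0.150116 and Q = 831/2578 ≈ 0.322343.
Under the Kimura two-parameter model, d = −½ ln(1 − 2P − Q) − ¼ ln(1 − 2Q).
1 − 2P − Q = 0.377425, giving −½ ln(0.377425) = 0.487192.
1 − 2Q = 0.355314, giving −¼ ln(0.355314) = 0.258688.
d = 0.487192 + 0.258688 = 0.745880.
Under a molecular clock d = 2μt, so t = d/(2μ) = 0.745880 / (2 × 0.035) = 10.66 Myr.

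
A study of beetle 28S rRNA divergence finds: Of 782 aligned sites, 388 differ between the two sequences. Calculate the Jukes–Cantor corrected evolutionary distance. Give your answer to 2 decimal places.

p = 388/782 ≈ 0.496164.
d = −(3/4) ln(1 − 4p/3) = −0.75 ln(1 − 0.661552) = −0.75 ln(0.338448)
  = −0.75 × (-1.083385) = 0.812539 substitutions/site.

0.81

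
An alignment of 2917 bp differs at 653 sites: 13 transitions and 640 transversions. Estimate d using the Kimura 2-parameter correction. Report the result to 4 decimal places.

0.2740

P = 13/2917 ≈ 0.004457 and Q = 640/2917 ≈ 0.219403.
Under the Kimura two-parameter model, d = −½ ln(1 − 2P − Q) − ¼ ln(1 − 2Q).
1 − 2P − Q = 0.771683, giving −½ ln(0.771683) = 0.129591.
1 − 2Q = 0.561194, giving −¼ ln(0.561194) = 0.144422.
d = 0.129591 + 0.144422 = 0.274013.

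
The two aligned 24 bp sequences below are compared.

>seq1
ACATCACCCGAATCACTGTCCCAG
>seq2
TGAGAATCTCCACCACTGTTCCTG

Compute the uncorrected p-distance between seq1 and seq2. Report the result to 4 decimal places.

The sequences differ at 11 of 24 positions.
p = 11/24 = 0.458333… ≈ 0.4583 (to 4 d.p.).

0.4583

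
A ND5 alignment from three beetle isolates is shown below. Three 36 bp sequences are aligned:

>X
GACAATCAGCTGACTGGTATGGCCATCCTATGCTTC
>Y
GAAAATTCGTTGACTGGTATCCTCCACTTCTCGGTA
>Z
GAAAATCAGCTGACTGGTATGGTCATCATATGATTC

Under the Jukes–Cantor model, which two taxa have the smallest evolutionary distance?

X–Y: 15/36 differ, p = 0.417, d = 0.608.
X–Z: 4/36 differ, p = 0.111, d = 0.120.
Y–Z: 13/36 differ, p = 0.361, d = 0.493.
The smallest distance is between X and Z.

X and Z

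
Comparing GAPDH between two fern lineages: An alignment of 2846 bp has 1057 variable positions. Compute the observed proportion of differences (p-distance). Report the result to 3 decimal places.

p = 1057/2846 = 0.371398… ≈ 0.371 (to 3 d.p.).

0.371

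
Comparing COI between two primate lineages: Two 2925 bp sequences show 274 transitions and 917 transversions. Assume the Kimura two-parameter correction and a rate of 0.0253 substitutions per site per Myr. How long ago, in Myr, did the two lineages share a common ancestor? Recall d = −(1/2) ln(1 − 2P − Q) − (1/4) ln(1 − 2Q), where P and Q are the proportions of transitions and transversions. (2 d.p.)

P = 274/2925 ≈ 0.093675 and Q = 917/2925 ≈ 0.313504.
Under the Kimura two-parameter model, d = −½ ln(1 − 2P − Q) − ¼ ln(1 − 2Q).
1 − 2P − Q = 0.499146, giving −½ ln(0.499146) = 0.347428.
1 − 2Q = 0.372992, giving −¼ ln(0.372992) = 0.246550.
d = 0.347428 + 0.246550 = 0.593978.
Under a molecular clock d = 2μt, so t = d/(2μ) = 0.593978 / (2 × 0.0253) = 11.74 Myr.

11.74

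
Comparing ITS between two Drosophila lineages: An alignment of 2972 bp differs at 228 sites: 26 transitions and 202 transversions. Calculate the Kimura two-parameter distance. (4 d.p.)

0.0812

P = 26/2972 ≈ 0.008748 and Q = 202/2972 ≈ 0.067968.
Under the Kimura two-parameter model, d = −½ ln(1 − 2P − Q) − ¼ ln(1 − 2Q).
1 − 2P − Q = 0.914536, giving −½ ln(0.914536) = 0.044669.
1 − 2Q = 0.864064, giving −¼ ln(0.864064) = 0.036527.
d = 0.044669 + 0.036527 = 0.081196.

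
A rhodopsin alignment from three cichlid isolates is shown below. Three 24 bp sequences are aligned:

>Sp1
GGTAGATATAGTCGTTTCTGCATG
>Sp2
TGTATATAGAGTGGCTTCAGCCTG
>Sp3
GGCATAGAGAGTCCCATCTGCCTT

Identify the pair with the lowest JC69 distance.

Sp1 and Sp2

Sp1–Sp2: 7/24 differ, p = 0.292, d = 0.369.
Sp1–Sp3: 9/24 differ, p = 0.375, d = 0.520.
Sp2–Sp3: 8/24 differ, p = 0.333, d = 0.441.
The smallest distance is between Sp1 and Sp2.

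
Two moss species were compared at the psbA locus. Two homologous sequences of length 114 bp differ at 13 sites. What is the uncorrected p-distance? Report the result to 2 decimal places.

0.11

p = 13/114 = 0.114035… ≈ 0.11 (to 2 d.p.).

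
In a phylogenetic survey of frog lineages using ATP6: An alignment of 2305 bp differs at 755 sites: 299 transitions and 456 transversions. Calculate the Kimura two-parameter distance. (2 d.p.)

0.43

P = 299/2305 ≈ 0.129718 and Q = 456/2305 ≈ 0.197831.
Under the Kimura two-parameter model, d = −½ ln(1 − 2P − Q) − ¼ ln(1 − 2Q).
1 − 2P − Q = 0.542733, giving −½ ln(0.542733) = 0.305569.
1 − 2Q = 0.604338, giving −¼ ln(0.604338) = 0.125905.
d = 0.305569 + 0.125905 = 0.431474.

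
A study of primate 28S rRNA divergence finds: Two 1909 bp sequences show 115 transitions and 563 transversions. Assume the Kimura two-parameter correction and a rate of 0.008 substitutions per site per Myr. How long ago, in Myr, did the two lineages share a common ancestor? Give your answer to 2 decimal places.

30.70

P = 115/1909 ≈ 0.060241 and Q = 563/1909 ≈ 0.294919.
Under the Kimura two-parameter model, d = −½ ln(1 − 2P − Q) − ¼ ln(1 − 2Q).
1 − 2P − Q = 0.584599, giving −½ ln(0.584599) = 0.268415.
1 − 2Q = 0.410162, giving −¼ ln(0.410162) = 0.222801.
d = 0.268415 + 0.222801 = 0.491216.
Under a molecular clock d = 2μt, so t = d/(2μ) = 0.491216 / (2 × 0.008) = 30.70 Myr.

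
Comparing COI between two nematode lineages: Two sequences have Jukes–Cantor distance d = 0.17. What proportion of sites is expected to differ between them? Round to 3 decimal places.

0.152

p = (3/4)(1 − e^(−4d/3)) = 0.75 × (1 − e^(-0.226667)) = 0.75 × (1 − 0.797186) = 0.152111.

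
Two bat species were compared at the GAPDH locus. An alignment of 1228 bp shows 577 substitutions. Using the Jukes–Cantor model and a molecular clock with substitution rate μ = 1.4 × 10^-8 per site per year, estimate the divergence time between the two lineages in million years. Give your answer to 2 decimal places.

26.38

p = 577/1228 ≈ 0.46987.
d = −(3/4) ln(1 − 4p/3) = −0.75 ln(1 − 0.626493) = −0.75 ln(0.373507)
  = −0.75 × (-0.984819) = 0.738614 substitutions/site.
Under a molecular clock d = 2μt, so t = d/(2μ) = 0.738614 / (2 × 1.4 × 10^-8) = 26.38 million years.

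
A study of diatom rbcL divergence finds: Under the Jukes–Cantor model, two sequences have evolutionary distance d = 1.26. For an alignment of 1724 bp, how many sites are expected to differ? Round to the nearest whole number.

Invert JC69: p = (3/4)(1 − e^(−4d/3)) = 0.75 × (1 − e^(-1.68)) = 0.75 × (1 − 0.186374) = 0.610220.
Expected differing sites = pL ≈ 0.610220 × 1724 = 1052.01928 ≈ 1052.

1052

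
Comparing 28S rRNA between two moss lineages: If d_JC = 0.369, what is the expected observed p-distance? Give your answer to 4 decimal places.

p = (3/4)(1 − e^(−4d/3)) = 0.75 × (1 − e^(-0.492)) = 0.75 × (1 − 0.611402) = 0.291449.

0.2914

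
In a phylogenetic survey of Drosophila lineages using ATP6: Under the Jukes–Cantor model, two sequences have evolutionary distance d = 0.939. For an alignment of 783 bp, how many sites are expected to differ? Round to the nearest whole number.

419

Invert JC69: p = (3/4)(1 − e^(−4d/3)) = 0.75 × (1 − e^(-1.252)) = 0.75 × (1 − 0.285932) = 0.535551.
Expected differing sites = pL ≈ 0.535551 × 783 = 419.336433 ≈ 419.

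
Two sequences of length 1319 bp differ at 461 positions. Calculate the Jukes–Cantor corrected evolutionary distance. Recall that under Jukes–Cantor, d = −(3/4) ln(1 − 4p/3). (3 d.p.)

p = 461/1319 ≈ 0.349507.
d = −(3/4) ln(1 − 4p/3) = −0.75 ln(1 − 0.466009) = −0.75 ln(0.533991)
  = −0.75 × (-0.627376) = 0.470532 substitutions/site.

0.471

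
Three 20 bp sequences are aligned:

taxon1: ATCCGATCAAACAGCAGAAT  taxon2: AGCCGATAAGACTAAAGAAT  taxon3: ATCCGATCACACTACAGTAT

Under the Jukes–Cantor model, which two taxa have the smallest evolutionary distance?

taxon1 and taxon3

taxon1–taxon2: 6/20 differ, p = 0.300, d = 0.383.
taxon1–taxon3: 4/20 differ, p = 0.200, d = 0.233.
taxon2–taxon3: 5/20 differ, p = 0.250, d = 0.304.
The smallest distance is between taxon1 and taxon3.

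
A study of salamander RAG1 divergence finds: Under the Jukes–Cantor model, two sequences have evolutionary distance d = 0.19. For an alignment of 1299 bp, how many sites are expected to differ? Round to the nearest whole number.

218

Invert JC69: p = (3/4)(1 − e^(−4d/3)) = 0.75 × (1 − e^(-0.253333)) = 0.75 × (1 − 0.776209) = 0.167843.
Expected differing sites = pL ≈ 0.167843 × 1299 = 218.028057 ≈ 218.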